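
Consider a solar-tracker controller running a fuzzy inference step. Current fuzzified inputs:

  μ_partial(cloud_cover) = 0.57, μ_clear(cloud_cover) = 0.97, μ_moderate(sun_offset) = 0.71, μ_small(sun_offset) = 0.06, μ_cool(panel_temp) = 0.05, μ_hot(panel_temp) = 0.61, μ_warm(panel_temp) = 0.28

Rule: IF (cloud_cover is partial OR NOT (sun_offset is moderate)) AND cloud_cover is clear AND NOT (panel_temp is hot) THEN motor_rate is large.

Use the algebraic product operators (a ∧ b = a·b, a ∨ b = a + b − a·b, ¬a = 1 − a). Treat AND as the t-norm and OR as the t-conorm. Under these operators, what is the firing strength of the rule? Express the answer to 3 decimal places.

0.263

firing strength: (partial=0.57 OR ¬moderate=1−0.71=0.29) = 0.6947; AND[a·b] with clear=0.97, ¬hot=1−0.61=0.39 → w = 0.2628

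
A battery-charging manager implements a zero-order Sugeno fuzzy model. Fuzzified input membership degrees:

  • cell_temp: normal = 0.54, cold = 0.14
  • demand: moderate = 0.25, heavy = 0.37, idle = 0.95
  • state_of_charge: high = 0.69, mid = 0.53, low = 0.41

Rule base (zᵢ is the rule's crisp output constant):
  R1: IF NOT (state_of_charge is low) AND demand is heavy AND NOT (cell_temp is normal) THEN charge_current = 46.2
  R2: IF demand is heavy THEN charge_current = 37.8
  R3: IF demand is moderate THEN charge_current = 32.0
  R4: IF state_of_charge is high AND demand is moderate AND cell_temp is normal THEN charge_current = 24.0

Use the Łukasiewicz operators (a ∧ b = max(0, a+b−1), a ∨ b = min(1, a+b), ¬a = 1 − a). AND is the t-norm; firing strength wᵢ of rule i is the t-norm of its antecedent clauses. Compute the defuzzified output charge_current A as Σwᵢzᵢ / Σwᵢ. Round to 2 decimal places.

R1 (z=46.2): ¬low=1−0.41=0.59, heavy=0.37, ¬normal=1−0.54=0.46; AND[max(0, a+b−1)] → w = 0.00
R2 (z=37.8): heavy=0.37 → w = 0.37
R3 (z=32.0): moderate=0.25 → w = 0.25
R4 (z=24.0): high=0.69, moderate=0.25, normal=0.54; AND[max(0, a+b−1)] → w = 0.00
Weighted average = (0.00·46.2 + 0.37·37.8 + 0.25·32.0 + 0.00·24.0) / (0.00 + 0.37 + 0.25 + 0.00)
  = 21.9860 / 0.6200 = 35.46

35.46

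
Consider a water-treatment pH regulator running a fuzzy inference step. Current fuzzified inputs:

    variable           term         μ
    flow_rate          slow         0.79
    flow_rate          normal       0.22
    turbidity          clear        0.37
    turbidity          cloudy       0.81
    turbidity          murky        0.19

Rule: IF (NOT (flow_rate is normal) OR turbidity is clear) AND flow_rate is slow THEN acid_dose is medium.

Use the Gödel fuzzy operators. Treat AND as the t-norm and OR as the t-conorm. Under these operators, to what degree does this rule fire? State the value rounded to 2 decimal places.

firing strength: (¬normal=1−0.22=0.78 OR clear=0.37) = 0.78; AND[min(a, b)] with slow=0.79 → w = 0.78

0.78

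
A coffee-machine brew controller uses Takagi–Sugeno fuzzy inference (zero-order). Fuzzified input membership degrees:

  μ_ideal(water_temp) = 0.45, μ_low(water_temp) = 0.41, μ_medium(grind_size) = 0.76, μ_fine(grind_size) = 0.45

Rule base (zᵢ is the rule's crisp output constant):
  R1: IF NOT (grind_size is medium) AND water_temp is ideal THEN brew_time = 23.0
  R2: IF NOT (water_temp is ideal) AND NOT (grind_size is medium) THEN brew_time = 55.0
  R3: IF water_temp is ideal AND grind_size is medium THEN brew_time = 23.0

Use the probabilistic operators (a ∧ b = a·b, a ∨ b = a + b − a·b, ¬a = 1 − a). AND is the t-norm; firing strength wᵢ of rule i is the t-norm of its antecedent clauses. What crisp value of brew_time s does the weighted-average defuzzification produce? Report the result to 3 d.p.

R1 (z=23.0): ¬medium=1−0.76=0.24, ideal=0.45; AND[a·b] → w = 0.1080
R2 (z=55.0): ¬ideal=1−0.45=0.55, ¬medium=1−0.76=0.24; AND[a·b] → w = 0.1320
R3 (z=23.0): ideal=0.45, medium=0.76; AND[a·b] → w = 0.3420
Weighted average = (0.1080·23.0 + 0.1320·55.0 + 0.3420·23.0) / (0.1080 + 0.1320 + 0.3420)
  = 17.6100 / 0.5820 = 30.258

30.258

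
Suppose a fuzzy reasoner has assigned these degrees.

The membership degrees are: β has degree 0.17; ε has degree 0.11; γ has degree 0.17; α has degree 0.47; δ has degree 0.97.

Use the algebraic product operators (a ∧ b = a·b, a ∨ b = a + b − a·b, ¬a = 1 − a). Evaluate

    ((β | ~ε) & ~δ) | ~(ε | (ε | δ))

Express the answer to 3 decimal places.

~ε = 1 − 0.1100 = 0.8900
β | ~ε = a + b − a·b on (0.1700, 0.8900) = 0.9087
~δ = 1 − 0.9700 = 0.0300
(β | ~ε) & ~δ = a·b on (0.9087, 0.0300) = 0.0273
ε | δ = a + b − a·b on (0.1100, 0.9700) = 0.9733
ε | (ε | δ) = a + b − a·b on (0.1100, 0.9733) = 0.9762
~(ε | (ε | δ)) = 1 − 0.9762 = 0.0238
((β | ~ε) & ~δ) | ~(ε | (ε | δ)) = a + b − a·b on (0.0273, 0.0238) = 0.0504

0.050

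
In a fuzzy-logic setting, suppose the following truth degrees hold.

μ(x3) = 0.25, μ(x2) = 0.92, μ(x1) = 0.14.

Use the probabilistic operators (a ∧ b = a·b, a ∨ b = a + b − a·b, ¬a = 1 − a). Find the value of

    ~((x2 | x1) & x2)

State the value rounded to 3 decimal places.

0.143

x2 | x1 = a + b − a·b on (0.9200, 0.1400) = 0.9312
(x2 | x1) & x2 = a·b on (0.9312, 0.9200) = 0.8567
~((x2 | x1) & x2) = 1 − 0.8567 = 0.1433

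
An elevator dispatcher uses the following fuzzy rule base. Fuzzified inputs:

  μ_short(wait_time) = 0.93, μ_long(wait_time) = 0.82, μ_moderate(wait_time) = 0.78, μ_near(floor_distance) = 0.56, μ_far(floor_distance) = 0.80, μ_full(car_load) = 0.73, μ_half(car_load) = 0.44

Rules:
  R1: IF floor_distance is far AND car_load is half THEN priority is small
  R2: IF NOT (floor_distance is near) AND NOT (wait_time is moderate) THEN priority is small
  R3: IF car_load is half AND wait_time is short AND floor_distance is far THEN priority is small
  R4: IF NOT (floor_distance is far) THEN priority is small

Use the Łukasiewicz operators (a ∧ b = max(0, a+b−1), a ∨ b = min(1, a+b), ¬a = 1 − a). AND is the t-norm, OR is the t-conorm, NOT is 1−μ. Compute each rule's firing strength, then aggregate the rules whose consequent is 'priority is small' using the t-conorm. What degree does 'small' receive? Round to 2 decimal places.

0.61

R1: far=0.80, half=0.44; AND[max(0, a+b−1)] → w = 0.24
R2: ¬near=1−0.56=0.44, ¬moderate=1−0.78=0.22; AND[max(0, a+b−1)] → w = 0.00
R3: half=0.44, short=0.93, far=0.80; AND[max(0, a+b−1)] → w = 0.17
R4: ¬far=1−0.80=0.20 → w = 0.20
Rules with consequent 'small': {R1, R2, R3, R4} → strengths 0.24, 0.00, 0.17, 0.20
Aggregate via t-conorm [min(1, a+b)]: 0.61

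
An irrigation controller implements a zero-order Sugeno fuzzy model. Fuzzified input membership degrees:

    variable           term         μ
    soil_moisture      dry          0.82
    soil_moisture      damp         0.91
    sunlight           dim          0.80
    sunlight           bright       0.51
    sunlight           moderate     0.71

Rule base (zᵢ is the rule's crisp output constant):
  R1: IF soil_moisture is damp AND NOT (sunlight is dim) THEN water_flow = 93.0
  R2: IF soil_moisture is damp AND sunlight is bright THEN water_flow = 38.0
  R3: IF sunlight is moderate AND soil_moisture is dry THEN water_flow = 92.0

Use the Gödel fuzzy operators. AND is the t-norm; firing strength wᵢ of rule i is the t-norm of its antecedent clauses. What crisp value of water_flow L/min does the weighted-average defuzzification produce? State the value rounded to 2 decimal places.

72.75

R1 (z=93.0): damp=0.91, ¬dim=1−0.80=0.20; AND[min(a, b)] → w = 0.20
R2 (z=38.0): damp=0.91, bright=0.51; AND[min(a, b)] → w = 0.51
R3 (z=92.0): moderate=0.71, dry=0.82; AND[min(a, b)] → w = 0.71
Weighted average = (0.20·93.0 + 0.51·38.0 + 0.71·92.0) / (0.20 + 0.51 + 0.71)
  = 103.3000 / 1.4200 = 72.75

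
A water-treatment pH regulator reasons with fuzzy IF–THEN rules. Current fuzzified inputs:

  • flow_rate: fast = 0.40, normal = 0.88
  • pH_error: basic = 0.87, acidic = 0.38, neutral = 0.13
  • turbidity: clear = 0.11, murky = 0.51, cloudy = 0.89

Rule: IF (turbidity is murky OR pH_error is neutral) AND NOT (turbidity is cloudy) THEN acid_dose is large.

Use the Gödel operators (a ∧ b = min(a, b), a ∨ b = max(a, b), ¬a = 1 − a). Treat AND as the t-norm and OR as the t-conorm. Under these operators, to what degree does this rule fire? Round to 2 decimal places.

0.11

firing strength: (murky=0.51 OR neutral=0.13) = 0.51; AND[min(a, b)] with ¬cloudy=1−0.89=0.11 → w = 0.11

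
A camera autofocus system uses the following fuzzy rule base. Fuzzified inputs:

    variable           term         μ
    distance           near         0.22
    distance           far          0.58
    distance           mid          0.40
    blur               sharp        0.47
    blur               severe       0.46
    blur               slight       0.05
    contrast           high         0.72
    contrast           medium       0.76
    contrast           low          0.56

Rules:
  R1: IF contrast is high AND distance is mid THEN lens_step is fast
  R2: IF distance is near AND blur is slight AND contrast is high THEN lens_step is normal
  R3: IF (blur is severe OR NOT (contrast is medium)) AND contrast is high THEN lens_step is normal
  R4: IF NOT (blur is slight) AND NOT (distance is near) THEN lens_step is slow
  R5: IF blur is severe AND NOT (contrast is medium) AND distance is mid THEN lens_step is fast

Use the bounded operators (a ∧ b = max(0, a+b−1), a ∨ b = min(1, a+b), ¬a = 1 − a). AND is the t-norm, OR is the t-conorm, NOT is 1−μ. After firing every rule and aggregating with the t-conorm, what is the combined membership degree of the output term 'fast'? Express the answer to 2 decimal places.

0.12

R1: high=0.72, mid=0.40; AND[max(0, a+b−1)] → w = 0.12
R2: near=0.22, slight=0.05, high=0.72; AND[max(0, a+b−1)] → w = 0.00
R3: (severe=0.46 OR ¬medium=1−0.76=0.24) = 0.70; AND[max(0, a+b−1)] with high=0.72 → w = 0.42
R4: ¬slight=1−0.05=0.95, ¬near=1−0.22=0.78; AND[max(0, a+b−1)] → w = 0.73
R5: severe=0.46, ¬medium=1−0.76=0.24, mid=0.40; AND[max(0, a+b−1)] → w = 0.00
Rules with consequent 'fast': {R1, R5} → strengths 0.12, 0.00
Aggregate via t-conorm [min(1, a+b)]: 0.12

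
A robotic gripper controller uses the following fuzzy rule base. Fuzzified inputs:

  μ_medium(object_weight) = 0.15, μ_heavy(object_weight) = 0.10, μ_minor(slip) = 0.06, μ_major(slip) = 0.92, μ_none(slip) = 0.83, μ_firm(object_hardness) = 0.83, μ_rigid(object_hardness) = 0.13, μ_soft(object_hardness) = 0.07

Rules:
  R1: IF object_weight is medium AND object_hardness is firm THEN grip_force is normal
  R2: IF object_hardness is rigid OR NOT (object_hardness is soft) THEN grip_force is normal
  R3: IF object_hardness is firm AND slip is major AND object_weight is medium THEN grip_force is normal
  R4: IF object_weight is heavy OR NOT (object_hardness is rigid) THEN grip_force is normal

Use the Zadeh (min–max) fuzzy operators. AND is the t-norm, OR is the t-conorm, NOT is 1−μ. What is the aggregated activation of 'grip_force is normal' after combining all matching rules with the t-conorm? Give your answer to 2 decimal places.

0.93

R1: medium=0.15, firm=0.83; AND[min(a, b)] → w = 0.15
R2: rigid=0.13, ¬soft=1−0.07=0.93; OR[max(a, b)] → w = 0.93
R3: firm=0.83, major=0.92, medium=0.15; AND[min(a, b)] → w = 0.15
R4: heavy=0.10, ¬rigid=1−0.13=0.87; OR[max(a, b)] → w = 0.87
Rules with consequent 'normal': {R1, R2, R3, R4} → strengths 0.15, 0.93, 0.15, 0.87
Aggregate via t-conorm [max(a, b)]: 0.93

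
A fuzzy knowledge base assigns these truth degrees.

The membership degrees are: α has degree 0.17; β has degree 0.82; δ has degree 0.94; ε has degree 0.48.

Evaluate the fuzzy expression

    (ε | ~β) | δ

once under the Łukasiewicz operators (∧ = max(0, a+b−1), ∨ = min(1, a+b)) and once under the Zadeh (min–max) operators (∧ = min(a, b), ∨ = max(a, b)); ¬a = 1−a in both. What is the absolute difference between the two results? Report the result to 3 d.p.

0.060

Under Łukasiewicz:
  ~β = 1 − 0.82 = 0.18
  ε | ~β = min(1, a+b) on (0.48, 0.18) = 0.66
  (ε | ~β) | δ = min(1, a+b) on (0.66, 0.94) = 1.00
  → value = 1.0000
Under Zadeh (min–max):
  ~β = 1 − 0.82 = 0.18
  ε | ~β = max(a, b) on (0.48, 0.18) = 0.48
  (ε | ~β) | δ = max(a, b) on (0.48, 0.94) = 0.94
  → value = 0.9400
|1.0000 − 0.9400| = 0.060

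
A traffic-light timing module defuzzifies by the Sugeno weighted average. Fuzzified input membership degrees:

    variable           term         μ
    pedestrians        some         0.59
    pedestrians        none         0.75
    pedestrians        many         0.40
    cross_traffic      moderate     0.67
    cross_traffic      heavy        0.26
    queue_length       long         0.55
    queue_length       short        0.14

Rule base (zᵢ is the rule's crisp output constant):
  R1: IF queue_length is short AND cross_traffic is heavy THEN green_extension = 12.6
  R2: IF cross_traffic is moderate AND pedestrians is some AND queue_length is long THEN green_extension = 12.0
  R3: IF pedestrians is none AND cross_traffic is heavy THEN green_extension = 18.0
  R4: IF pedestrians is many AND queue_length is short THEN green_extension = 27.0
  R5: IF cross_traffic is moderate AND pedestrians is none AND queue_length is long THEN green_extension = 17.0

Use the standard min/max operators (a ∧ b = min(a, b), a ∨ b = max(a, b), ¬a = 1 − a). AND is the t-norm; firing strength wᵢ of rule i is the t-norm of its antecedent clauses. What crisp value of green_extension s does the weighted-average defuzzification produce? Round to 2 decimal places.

15.96

R1 (z=12.6): short=0.14, heavy=0.26; AND[min(a, b)] → w = 0.14
R2 (z=12.0): moderate=0.67, some=0.59, long=0.55; AND[min(a, b)] → w = 0.55
R3 (z=18.0): none=0.75, heavy=0.26; AND[min(a, b)] → w = 0.26
R4 (z=27.0): many=0.40, short=0.14; AND[min(a, b)] → w = 0.14
R5 (z=17.0): moderate=0.67, none=0.75, long=0.55; AND[min(a, b)] → w = 0.55
Weighted average = (0.14·12.6 + 0.55·12.0 + 0.26·18.0 + 0.14·27.0 + 0.55·17.0) / (0.14 + 0.55 + 0.26 + 0.14 + 0.55)
  = 26.1740 / 1.6400 = 15.96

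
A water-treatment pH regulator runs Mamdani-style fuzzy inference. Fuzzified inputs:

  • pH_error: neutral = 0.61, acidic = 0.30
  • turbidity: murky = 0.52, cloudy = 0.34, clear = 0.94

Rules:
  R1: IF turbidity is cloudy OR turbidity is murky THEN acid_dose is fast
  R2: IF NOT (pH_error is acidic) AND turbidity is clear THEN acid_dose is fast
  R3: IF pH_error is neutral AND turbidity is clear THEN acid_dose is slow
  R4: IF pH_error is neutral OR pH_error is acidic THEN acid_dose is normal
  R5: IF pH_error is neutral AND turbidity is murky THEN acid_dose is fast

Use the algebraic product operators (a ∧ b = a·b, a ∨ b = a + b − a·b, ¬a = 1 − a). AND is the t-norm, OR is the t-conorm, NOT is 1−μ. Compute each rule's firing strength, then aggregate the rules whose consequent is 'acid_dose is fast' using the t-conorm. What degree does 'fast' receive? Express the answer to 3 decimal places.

R1: cloudy=0.34, murky=0.52; OR[a + b − a·b] → w = 0.6832
R2: ¬acidic=1−0.30=0.70, clear=0.94; AND[a·b] → w = 0.6580
R3: neutral=0.61, clear=0.94; AND[a·b] → w = 0.5734
R4: neutral=0.61, acidic=0.30; OR[a + b − a·b] → w = 0.7270
R5: neutral=0.61, murky=0.52; AND[a·b] → w = 0.3172
Rules with consequent 'fast': {R1, R2, R5} → strengths 0.6832, 0.6580, 0.3172
Aggregate via t-conorm [a + b − a·b]: 0.9260

0.926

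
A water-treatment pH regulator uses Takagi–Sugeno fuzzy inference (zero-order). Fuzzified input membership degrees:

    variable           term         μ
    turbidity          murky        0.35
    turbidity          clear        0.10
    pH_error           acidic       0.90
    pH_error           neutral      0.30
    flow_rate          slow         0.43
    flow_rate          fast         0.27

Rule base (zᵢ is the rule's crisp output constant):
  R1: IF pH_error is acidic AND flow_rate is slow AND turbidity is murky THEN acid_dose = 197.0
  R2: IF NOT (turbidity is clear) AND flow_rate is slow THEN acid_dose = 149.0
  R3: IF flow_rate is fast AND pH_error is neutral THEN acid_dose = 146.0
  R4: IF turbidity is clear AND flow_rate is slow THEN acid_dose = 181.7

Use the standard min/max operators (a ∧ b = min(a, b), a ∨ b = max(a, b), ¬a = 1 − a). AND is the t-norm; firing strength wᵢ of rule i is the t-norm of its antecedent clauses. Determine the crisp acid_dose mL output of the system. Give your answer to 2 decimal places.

R1 (z=197.0): acidic=0.90, slow=0.43, murky=0.35; AND[min(a, b)] → w = 0.35
R2 (z=149.0): ¬clear=1−0.10=0.90, slow=0.43; AND[min(a, b)] → w = 0.43
R3 (z=146.0): fast=0.27, neutral=0.30; AND[min(a, b)] → w = 0.27
R4 (z=181.7): clear=0.10, slow=0.43; AND[min(a, b)] → w = 0.10
Weighted average = (0.35·197.0 + 0.43·149.0 + 0.27·146.0 + 0.10·181.7) / (0.35 + 0.43 + 0.27 + 0.10)
  = 190.6100 / 1.1500 = 165.75

165.75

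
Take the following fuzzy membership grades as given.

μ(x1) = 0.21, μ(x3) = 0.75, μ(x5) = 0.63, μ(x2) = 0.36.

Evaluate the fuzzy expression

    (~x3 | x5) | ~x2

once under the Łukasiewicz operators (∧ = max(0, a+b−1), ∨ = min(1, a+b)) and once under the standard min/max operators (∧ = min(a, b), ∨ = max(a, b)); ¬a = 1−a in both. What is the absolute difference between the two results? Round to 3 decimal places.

0.360

Under Łukasiewicz:
  ~x3 = 1 − 0.75 = 0.25
  ~x3 | x5 = min(1, a+b) on (0.25, 0.63) = 0.88
  ~x2 = 1 − 0.36 = 0.64
  (~x3 | x5) | ~x2 = min(1, a+b) on (0.88, 0.64) = 1.00
  → value = 1.0000
Under standard min/max:
  ~x3 = 1 − 0.75 = 0.25
  ~x3 | x5 = max(a, b) on (0.25, 0.63) = 0.63
  ~x2 = 1 − 0.36 = 0.64
  (~x3 | x5) | ~x2 = max(a, b) on (0.63, 0.64) = 0.64
  → value = 0.6400
|1.0000 − 0.6400| = 0.360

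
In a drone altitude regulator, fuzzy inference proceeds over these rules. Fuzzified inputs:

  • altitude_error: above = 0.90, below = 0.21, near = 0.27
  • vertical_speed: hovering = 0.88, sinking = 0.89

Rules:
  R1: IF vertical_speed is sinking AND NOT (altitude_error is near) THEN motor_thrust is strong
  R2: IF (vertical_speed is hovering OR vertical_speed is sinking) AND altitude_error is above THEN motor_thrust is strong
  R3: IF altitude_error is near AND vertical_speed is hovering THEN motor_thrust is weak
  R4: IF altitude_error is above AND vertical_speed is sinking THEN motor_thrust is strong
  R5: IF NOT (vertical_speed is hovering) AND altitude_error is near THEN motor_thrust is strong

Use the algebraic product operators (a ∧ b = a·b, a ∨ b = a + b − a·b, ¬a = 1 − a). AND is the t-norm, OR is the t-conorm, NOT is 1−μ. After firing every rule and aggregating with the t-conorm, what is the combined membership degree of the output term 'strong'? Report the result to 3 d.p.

0.992

R1: sinking=0.89, ¬near=1−0.27=0.73; AND[a·b] → w = 0.6497
R2: (hovering=0.88 OR sinking=0.89) = 0.9868; AND[a·b] with above=0.90 → w = 0.8881
R3: near=0.27, hovering=0.88; AND[a·b] → w = 0.2376
R4: above=0.90, sinking=0.89; AND[a·b] → w = 0.8010
R5: ¬hovering=1−0.88=0.12, near=0.27; AND[a·b] → w = 0.0324
Rules with consequent 'strong': {R1, R2, R4, R5} → strengths 0.6497, 0.8881, 0.8010, 0.0324
Aggregate via t-conorm [a + b − a·b]: 0.9925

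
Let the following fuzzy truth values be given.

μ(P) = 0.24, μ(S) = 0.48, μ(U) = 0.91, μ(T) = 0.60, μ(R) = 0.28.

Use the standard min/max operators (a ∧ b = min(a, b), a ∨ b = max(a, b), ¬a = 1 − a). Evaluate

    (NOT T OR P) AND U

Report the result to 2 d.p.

0.40

NOT T = 1 − 0.60 = 0.40
NOT T OR P = max(a, b) on (0.40, 0.24) = 0.40
(NOT T OR P) AND U = min(a, b) on (0.40, 0.91) = 0.40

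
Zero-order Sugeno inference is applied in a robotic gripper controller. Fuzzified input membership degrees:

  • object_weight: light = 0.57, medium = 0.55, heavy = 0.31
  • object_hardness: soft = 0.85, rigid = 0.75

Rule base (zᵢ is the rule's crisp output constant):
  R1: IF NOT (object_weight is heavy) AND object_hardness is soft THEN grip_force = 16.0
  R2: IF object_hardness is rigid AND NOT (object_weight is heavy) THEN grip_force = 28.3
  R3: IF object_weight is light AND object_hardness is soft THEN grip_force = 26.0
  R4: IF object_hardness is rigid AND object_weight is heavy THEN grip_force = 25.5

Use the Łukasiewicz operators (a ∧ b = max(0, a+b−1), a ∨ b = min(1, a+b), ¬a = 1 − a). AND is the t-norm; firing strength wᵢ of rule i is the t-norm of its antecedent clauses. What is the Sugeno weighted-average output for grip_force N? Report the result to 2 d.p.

22.97

R1 (z=16.0): ¬heavy=1−0.31=0.69, soft=0.85; AND[max(0, a+b−1)] → w = 0.54
R2 (z=28.3): rigid=0.75, ¬heavy=1−0.31=0.69; AND[max(0, a+b−1)] → w = 0.44
R3 (z=26.0): light=0.57, soft=0.85; AND[max(0, a+b−1)] → w = 0.42
R4 (z=25.5): rigid=0.75, heavy=0.31; AND[max(0, a+b−1)] → w = 0.06
Weighted average = (0.54·16.0 + 0.44·28.3 + 0.42·26.0 + 0.06·25.5) / (0.54 + 0.44 + 0.42 + 0.06)
  = 33.5420 / 1.4600 = 22.97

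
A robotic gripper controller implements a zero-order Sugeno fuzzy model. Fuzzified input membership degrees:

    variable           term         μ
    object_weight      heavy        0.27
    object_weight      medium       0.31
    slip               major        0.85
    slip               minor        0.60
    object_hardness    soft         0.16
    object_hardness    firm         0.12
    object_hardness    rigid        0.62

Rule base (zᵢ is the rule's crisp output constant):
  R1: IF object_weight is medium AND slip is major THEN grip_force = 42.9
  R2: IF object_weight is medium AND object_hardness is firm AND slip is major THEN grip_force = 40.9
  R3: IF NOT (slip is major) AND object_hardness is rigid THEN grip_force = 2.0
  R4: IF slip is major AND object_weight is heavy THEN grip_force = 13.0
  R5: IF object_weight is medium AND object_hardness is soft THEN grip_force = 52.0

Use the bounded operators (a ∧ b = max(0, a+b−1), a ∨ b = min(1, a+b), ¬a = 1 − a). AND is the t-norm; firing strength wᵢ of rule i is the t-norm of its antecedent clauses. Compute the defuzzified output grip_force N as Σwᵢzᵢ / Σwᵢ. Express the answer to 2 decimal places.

R1 (z=42.9): medium=0.31, major=0.85; AND[max(0, a+b−1)] → w = 0.16
R2 (z=40.9): medium=0.31, firm=0.12, major=0.85; AND[max(0, a+b−1)] → w = 0.00
R3 (z=2.0): ¬major=1−0.85=0.15, rigid=0.62; AND[max(0, a+b−1)] → w = 0.00
R4 (z=13.0): major=0.85, heavy=0.27; AND[max(0, a+b−1)] → w = 0.12
R5 (z=52.0): medium=0.31, soft=0.16; AND[max(0, a+b−1)] → w = 0.00
Weighted average = (0.16·42.9 + 0.00·40.9 + 0.00·2.0 + 0.12·13.0 + 0.00·52.0) / (0.16 + 0.00 + 0.00 + 0.12 + 0.00)
  = 8.4240 / 0.2800 = 30.09

30.09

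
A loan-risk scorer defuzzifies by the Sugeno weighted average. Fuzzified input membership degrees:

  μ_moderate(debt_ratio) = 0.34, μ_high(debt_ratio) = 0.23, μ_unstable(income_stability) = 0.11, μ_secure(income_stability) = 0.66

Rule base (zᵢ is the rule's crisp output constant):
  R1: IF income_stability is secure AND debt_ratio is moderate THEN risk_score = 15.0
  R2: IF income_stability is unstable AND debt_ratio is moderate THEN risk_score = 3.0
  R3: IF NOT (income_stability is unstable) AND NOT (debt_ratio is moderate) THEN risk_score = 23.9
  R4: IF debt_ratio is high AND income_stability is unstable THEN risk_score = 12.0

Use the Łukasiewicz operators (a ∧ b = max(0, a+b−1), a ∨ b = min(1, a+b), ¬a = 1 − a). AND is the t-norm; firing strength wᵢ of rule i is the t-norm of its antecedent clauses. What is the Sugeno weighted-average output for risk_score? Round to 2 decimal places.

23.90

R1 (z=15.0): secure=0.66, moderate=0.34; AND[max(0, a+b−1)] → w = 0.00
R2 (z=3.0): unstable=0.11, moderate=0.34; AND[max(0, a+b−1)] → w = 0.00
R3 (z=23.9): ¬unstable=1−0.11=0.89, ¬moderate=1−0.34=0.66; AND[max(0, a+b−1)] → w = 0.55
R4 (z=12.0): high=0.23, unstable=0.11; AND[max(0, a+b−1)] → w = 0.00
Weighted average = (0.00·15.0 + 0.00·3.0 + 0.55·23.9 + 0.00·12.0) / (0.00 + 0.00 + 0.55 + 0.00)
  = 13.1450 / 0.5500 = 23.90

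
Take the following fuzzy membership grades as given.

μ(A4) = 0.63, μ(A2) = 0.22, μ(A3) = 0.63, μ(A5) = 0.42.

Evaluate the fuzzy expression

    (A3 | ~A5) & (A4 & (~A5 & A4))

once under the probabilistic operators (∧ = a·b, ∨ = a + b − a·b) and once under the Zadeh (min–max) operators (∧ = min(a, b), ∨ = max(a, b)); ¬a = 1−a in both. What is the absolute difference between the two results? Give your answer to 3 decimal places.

Under probabilistic:
  ~A5 = 1 − 0.4200 = 0.5800
  A3 | ~A5 = a + b − a·b on (0.6300, 0.5800) = 0.8446
  ~A5 = 1 − 0.4200 = 0.5800
  ~A5 & A4 = a·b on (0.5800, 0.6300) = 0.3654
  A4 & (~A5 & A4) = a·b on (0.6300, 0.3654) = 0.2302
  (A3 | ~A5) & (A4 & (~A5 & A4)) = a·b on (0.8446, 0.2302) = 0.1944
  → value = 0.1944
Under Zadeh (min–max):
  ~A5 = 1 − 0.42 = 0.58
  A3 | ~A5 = max(a, b) on (0.63, 0.58) = 0.63
  ~A5 = 1 − 0.42 = 0.58
  ~A5 & A4 = min(a, b) on (0.58, 0.63) = 0.58
  A4 & (~A5 & A4) = min(a, b) on (0.63, 0.58) = 0.58
  (A3 | ~A5) & (A4 & (~A5 & A4)) = min(a, b) on (0.63, 0.58) = 0.58
  → value = 0.5800
|0.1944 − 0.5800| = 0.386

0.386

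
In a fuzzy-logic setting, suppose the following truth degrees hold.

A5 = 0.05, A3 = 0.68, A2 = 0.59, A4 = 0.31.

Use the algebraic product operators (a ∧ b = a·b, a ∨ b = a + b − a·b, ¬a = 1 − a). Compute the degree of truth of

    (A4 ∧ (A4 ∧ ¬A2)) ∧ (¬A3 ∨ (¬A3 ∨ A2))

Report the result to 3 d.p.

0.032

¬A2 = 1 − 0.5900 = 0.4100
A4 ∧ ¬A2 = a·b on (0.3100, 0.4100) = 0.1271
A4 ∧ (A4 ∧ ¬A2) = a·b on (0.3100, 0.1271) = 0.0394
¬A3 = 1 − 0.6800 = 0.3200
¬A3 = 1 − 0.6800 = 0.3200
¬A3 ∨ A2 = a + b − a·b on (0.3200, 0.5900) = 0.7212
¬A3 ∨ (¬A3 ∨ A2) = a + b − a·b on (0.3200, 0.7212) = 0.8104
(A4 ∧ (A4 ∧ ¬A2)) ∧ (¬A3 ∨ (¬A3 ∨ A2)) = a·b on (0.0394, 0.8104) = 0.0319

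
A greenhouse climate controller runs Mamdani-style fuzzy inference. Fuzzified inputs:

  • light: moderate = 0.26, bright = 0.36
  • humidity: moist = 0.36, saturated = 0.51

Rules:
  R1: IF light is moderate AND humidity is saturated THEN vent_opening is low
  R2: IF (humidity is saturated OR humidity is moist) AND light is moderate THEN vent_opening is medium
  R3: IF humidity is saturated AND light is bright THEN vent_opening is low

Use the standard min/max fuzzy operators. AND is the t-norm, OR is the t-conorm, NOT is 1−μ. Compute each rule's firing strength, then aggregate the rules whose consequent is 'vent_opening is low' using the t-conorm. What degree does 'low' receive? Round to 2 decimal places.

R1: moderate=0.26, saturated=0.51; AND[min(a, b)] → w = 0.26
R2: (saturated=0.51 OR moist=0.36) = 0.51; AND[min(a, b)] with moderate=0.26 → w = 0.26
R3: saturated=0.51, bright=0.36; AND[min(a, b)] → w = 0.36
Rules with consequent 'low': {R1, R3} → strengths 0.26, 0.36
Aggregate via t-conorm [max(a, b)]: 0.36

0.36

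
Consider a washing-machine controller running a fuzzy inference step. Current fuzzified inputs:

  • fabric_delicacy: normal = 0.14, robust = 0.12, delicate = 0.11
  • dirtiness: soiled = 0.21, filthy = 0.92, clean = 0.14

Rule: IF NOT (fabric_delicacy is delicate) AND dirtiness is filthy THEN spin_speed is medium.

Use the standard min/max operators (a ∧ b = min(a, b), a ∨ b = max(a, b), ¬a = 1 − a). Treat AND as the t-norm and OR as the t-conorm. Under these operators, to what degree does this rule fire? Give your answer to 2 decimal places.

0.89

firing strength: ¬delicate=1−0.11=0.89, filthy=0.92; AND[min(a, b)] → w = 0.89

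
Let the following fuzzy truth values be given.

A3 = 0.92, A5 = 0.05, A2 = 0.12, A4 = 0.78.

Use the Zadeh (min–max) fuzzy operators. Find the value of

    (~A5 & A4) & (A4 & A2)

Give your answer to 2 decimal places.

0.12

~A5 = 1 − 0.05 = 0.95
~A5 & A4 = min(a, b) on (0.95, 0.78) = 0.78
A4 & A2 = min(a, b) on (0.78, 0.12) = 0.12
(~A5 & A4) & (A4 & A2) = min(a, b) on (0.78, 0.12) = 0.12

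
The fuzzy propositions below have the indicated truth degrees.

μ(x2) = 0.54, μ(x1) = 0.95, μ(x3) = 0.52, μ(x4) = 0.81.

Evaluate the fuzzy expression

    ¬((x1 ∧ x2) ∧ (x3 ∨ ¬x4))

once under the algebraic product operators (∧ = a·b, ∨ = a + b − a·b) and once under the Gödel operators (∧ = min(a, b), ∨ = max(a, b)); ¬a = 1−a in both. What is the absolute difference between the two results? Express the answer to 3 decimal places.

Under algebraic product:
  x1 ∧ x2 = a·b on (0.9500, 0.5400) = 0.5130
  ¬x4 = 1 − 0.8100 = 0.1900
  x3 ∨ ¬x4 = a + b − a·b on (0.5200, 0.1900) = 0.6112
  (x1 ∧ x2) ∧ (x3 ∨ ¬x4) = a·b on (0.5130, 0.6112) = 0.3135
  ¬((x1 ∧ x2) ∧ (x3 ∨ ¬x4)) = 1 − 0.3135 = 0.6865
  → value = 0.6865
Under Gödel:
  x1 ∧ x2 = min(a, b) on (0.95, 0.54) = 0.54
  ¬x4 = 1 − 0.81 = 0.19
  x3 ∨ ¬x4 = max(a, b) on (0.52, 0.19) = 0.52
  (x1 ∧ x2) ∧ (x3 ∨ ¬x4) = min(a, b) on (0.54, 0.52) = 0.52
  ¬((x1 ∧ x2) ∧ (x3 ∨ ¬x4)) = 1 − 0.52 = 0.48
  → value = 0.4800
|0.6865 − 0.4800| = 0.206

0.206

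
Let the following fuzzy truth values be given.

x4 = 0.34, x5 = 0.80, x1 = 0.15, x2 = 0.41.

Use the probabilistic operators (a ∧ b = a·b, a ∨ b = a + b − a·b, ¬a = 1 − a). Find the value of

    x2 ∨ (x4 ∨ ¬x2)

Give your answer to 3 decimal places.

¬x2 = 1 − 0.4100 = 0.5900
x4 ∨ ¬x2 = a + b − a·b on (0.3400, 0.5900) = 0.7294
x2 ∨ (x4 ∨ ¬x2) = a + b − a·b on (0.4100, 0.7294) = 0.8403

0.840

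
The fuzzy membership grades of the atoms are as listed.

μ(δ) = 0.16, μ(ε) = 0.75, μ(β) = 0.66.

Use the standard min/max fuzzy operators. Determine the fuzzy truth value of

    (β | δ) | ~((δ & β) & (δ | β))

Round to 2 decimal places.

β | δ = max(a, b) on (0.66, 0.16) = 0.66
δ & β = min(a, b) on (0.16, 0.66) = 0.16
δ | β = max(a, b) on (0.16, 0.66) = 0.66
(δ & β) & (δ | β) = min(a, b) on (0.16, 0.66) = 0.16
~((δ & β) & (δ | β)) = 1 − 0.16 = 0.84
(β | δ) | ~((δ & β) & (δ | β)) = max(a, b) on (0.66, 0.84) = 0.84

0.84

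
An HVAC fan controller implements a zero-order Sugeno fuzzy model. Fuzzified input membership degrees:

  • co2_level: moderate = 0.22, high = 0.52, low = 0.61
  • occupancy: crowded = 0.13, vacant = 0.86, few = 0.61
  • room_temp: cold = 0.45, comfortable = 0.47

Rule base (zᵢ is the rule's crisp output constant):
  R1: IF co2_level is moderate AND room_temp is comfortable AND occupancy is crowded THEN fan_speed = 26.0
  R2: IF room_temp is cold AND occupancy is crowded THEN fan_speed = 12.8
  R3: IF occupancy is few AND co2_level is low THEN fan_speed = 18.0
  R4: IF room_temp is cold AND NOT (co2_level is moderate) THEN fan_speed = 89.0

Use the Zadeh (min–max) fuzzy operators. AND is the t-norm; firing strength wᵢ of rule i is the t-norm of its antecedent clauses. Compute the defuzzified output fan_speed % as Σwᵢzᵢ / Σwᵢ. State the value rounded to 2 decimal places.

42.48

R1 (z=26.0): moderate=0.22, comfortable=0.47, crowded=0.13; AND[min(a, b)] → w = 0.13
R2 (z=12.8): cold=0.45, crowded=0.13; AND[min(a, b)] → w = 0.13
R3 (z=18.0): few=0.61, low=0.61; AND[min(a, b)] → w = 0.61
R4 (z=89.0): cold=0.45, ¬moderate=1−0.22=0.78; AND[min(a, b)] → w = 0.45
Weighted average = (0.13·26.0 + 0.13·12.8 + 0.61·18.0 + 0.45·89.0) / (0.13 + 0.13 + 0.61 + 0.45)
  = 56.0740 / 1.3200 = 42.48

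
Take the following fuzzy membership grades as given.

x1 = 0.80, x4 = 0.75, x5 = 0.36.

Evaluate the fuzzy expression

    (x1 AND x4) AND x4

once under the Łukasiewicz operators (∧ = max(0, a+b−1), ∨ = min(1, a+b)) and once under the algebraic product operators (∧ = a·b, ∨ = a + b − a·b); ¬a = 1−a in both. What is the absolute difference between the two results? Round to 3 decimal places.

0.150

Under Łukasiewicz:
  x1 AND x4 = max(0, a+b−1) on (0.80, 0.75) = 0.55
  (x1 AND x4) AND x4 = max(0, a+b−1) on (0.55, 0.75) = 0.30
  → value = 0.3000
Under algebraic product:
  x1 AND x4 = a·b on (0.8000, 0.7500) = 0.6000
  (x1 AND x4) AND x4 = a·b on (0.6000, 0.7500) = 0.4500
  → value = 0.4500
|0.3000 − 0.4500| = 0.150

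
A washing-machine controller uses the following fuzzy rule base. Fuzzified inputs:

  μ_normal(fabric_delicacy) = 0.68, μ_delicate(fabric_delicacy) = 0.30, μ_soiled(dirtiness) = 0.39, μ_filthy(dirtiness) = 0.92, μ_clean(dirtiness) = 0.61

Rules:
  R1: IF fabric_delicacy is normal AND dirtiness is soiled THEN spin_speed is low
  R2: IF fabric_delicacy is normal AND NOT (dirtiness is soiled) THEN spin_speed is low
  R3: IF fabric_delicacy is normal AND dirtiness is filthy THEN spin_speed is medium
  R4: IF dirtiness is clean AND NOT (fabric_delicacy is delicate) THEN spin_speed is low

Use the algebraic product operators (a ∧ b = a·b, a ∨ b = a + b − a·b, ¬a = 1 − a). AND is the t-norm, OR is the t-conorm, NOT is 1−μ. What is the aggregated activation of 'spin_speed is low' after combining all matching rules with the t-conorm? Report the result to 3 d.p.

0.754

R1: normal=0.68, soiled=0.39; AND[a·b] → w = 0.2652
R2: normal=0.68, ¬soiled=1−0.39=0.61; AND[a·b] → w = 0.4148
R3: normal=0.68, filthy=0.92; AND[a·b] → w = 0.6256
R4: clean=0.61, ¬delicate=1−0.30=0.70; AND[a·b] → w = 0.4270
Rules with consequent 'low': {R1, R2, R4} → strengths 0.2652, 0.4148, 0.4270
Aggregate via t-conorm [a + b − a·b]: 0.7536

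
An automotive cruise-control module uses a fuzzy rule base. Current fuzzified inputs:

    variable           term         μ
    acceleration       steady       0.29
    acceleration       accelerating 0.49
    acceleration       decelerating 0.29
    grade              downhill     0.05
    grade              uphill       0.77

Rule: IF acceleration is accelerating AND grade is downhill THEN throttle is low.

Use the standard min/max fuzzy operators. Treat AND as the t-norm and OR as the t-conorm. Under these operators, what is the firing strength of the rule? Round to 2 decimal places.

0.05

firing strength: accelerating=0.49, downhill=0.05; AND[min(a, b)] → w = 0.05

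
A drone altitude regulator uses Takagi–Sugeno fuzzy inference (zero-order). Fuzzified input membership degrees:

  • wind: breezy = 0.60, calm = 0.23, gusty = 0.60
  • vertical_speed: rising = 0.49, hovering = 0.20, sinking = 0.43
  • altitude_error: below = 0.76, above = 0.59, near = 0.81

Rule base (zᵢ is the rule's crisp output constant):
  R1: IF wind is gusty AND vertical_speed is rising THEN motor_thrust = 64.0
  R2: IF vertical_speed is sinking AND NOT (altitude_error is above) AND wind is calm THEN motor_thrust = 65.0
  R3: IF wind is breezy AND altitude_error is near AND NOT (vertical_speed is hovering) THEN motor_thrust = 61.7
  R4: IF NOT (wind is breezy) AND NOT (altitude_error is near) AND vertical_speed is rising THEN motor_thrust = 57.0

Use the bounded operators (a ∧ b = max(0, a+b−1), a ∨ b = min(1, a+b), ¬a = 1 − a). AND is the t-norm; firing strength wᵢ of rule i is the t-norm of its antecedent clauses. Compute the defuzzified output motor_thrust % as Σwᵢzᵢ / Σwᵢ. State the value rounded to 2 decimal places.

R1 (z=64.0): gusty=0.60, rising=0.49; AND[max(0, a+b−1)] → w = 0.09
R2 (z=65.0): sinking=0.43, ¬above=1−0.59=0.41, calm=0.23; AND[max(0, a+b−1)] → w = 0.00
R3 (z=61.7): breezy=0.60, near=0.81, ¬hovering=1−0.20=0.80; AND[max(0, a+b−1)] → w = 0.21
R4 (z=57.0): ¬breezy=1−0.60=0.40, ¬near=1−0.81=0.19, rising=0.49; AND[max(0, a+b−1)] → w = 0.00
Weighted average = (0.09·64.0 + 0.00·65.0 + 0.21·61.7 + 0.00·57.0) / (0.09 + 0.00 + 0.21 + 0.00)
  = 18.7170 / 0.3000 = 62.39

62.39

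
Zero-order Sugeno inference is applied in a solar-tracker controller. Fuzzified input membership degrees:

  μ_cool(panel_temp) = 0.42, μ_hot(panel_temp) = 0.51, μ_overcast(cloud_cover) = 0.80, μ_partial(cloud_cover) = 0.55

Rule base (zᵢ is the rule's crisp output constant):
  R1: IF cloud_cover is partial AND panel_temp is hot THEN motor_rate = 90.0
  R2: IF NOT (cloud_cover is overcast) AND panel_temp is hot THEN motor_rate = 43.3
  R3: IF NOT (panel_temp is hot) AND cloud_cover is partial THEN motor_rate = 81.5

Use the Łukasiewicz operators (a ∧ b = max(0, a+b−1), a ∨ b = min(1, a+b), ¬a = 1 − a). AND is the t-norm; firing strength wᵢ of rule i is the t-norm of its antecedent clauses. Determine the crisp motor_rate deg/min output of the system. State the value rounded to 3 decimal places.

R1 (z=90.0): partial=0.55, hot=0.51; AND[max(0, a+b−1)] → w = 0.06
R2 (z=43.3): ¬overcast=1−0.80=0.20, hot=0.51; AND[max(0, a+b−1)] → w = 0.00
R3 (z=81.5): ¬hot=1−0.51=0.49, partial=0.55; AND[max(0, a+b−1)] → w = 0.04
Weighted average = (0.06·90.0 + 0.00·43.3 + 0.04·81.5) / (0.06 + 0.00 + 0.04)
  = 8.6600 / 0.1000 = 86.600

86.600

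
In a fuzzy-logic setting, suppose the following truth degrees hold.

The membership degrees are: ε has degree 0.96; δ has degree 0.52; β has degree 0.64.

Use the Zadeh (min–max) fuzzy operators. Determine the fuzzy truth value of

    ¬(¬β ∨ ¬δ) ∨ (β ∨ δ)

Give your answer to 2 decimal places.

¬β = 1 − 0.64 = 0.36
¬δ = 1 − 0.52 = 0.48
¬β ∨ ¬δ = max(a, b) on (0.36, 0.48) = 0.48
¬(¬β ∨ ¬δ) = 1 − 0.48 = 0.52
β ∨ δ = max(a, b) on (0.64, 0.52) = 0.64
¬(¬β ∨ ¬δ) ∨ (β ∨ δ) = max(a, b) on (0.52, 0.64) = 0.64

0.64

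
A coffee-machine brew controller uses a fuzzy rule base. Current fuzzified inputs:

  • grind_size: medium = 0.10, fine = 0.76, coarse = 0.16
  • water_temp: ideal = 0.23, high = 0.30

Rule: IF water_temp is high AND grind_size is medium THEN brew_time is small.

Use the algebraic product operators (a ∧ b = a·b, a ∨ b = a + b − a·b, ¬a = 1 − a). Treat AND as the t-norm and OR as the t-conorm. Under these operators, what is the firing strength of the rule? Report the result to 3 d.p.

0.030

firing strength: high=0.30, medium=0.10; AND[a·b] → w = 0.0300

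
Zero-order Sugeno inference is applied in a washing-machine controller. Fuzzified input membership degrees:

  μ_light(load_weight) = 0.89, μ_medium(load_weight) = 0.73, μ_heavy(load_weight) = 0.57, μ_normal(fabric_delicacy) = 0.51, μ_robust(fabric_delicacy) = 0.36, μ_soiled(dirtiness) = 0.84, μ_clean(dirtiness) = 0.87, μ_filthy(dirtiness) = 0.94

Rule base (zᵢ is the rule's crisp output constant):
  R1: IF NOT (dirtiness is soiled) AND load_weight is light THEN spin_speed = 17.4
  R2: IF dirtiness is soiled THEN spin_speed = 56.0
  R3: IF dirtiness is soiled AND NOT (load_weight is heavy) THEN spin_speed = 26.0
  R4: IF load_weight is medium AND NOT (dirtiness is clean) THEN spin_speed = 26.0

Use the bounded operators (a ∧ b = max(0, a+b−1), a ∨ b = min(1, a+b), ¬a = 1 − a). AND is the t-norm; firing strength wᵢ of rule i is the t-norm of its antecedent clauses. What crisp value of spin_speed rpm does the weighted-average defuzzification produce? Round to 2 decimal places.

47.35

R1 (z=17.4): ¬soiled=1−0.84=0.16, light=0.89; AND[max(0, a+b−1)] → w = 0.05
R2 (z=56.0): soiled=0.84 → w = 0.84
R3 (z=26.0): soiled=0.84, ¬heavy=1−0.57=0.43; AND[max(0, a+b−1)] → w = 0.27
R4 (z=26.0): medium=0.73, ¬clean=1−0.87=0.13; AND[max(0, a+b−1)] → w = 0.00
Weighted average = (0.05·17.4 + 0.84·56.0 + 0.27·26.0 + 0.00·26.0) / (0.05 + 0.84 + 0.27 + 0.00)
  = 54.9300 / 1.1600 = 47.35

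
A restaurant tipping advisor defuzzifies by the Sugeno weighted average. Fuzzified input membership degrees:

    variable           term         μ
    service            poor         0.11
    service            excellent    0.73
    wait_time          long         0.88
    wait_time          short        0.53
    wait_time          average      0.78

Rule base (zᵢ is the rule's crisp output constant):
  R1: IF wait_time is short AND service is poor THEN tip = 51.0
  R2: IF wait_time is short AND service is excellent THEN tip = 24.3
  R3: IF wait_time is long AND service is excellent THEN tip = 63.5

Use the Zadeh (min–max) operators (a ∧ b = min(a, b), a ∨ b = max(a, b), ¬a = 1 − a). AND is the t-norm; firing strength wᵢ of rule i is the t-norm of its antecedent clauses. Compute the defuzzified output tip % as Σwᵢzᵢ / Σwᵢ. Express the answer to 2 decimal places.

47.33

R1 (z=51.0): short=0.53, poor=0.11; AND[min(a, b)] → w = 0.11
R2 (z=24.3): short=0.53, excellent=0.73; AND[min(a, b)] → w = 0.53
R3 (z=63.5): long=0.88, excellent=0.73; AND[min(a, b)] → w = 0.73
Weighted average = (0.11·51.0 + 0.53·24.3 + 0.73·63.5) / (0.11 + 0.53 + 0.73)
  = 64.8440 / 1.3700 = 47.33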